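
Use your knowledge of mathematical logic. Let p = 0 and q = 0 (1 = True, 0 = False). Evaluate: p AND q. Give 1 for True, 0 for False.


p = 0, q = 0
Operation: p AND q
Evaluate: 0 AND 0 = 0

0


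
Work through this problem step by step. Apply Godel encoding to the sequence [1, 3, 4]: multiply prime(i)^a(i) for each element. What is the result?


Encode each element as an exponent of the corresponding prime:
  2^1 = 2
  3^3 = 27
  5^4 = 625
Product = 2 * 27 * 625 = 33750

33750


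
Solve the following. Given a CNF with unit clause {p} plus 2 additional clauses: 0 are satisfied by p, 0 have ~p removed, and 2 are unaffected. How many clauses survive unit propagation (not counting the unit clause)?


Satisfied (removed): 0
Shortened (remain): 0
Unchanged (remain): 2
Remaining = 0 + 2 = 2

2


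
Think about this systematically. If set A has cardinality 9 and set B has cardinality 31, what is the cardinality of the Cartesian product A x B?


The Cartesian product A x B contains all ordered pairs (a, b).
|A x B| = |A| * |B| = 9 * 31 = 279

279


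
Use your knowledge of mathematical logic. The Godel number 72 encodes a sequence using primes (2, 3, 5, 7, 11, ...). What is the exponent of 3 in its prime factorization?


Factorize 72 by dividing by 3 repeatedly.
Division steps: 3 divides 72 exactly 2 time(s).
Exponent of 3 = 2

2


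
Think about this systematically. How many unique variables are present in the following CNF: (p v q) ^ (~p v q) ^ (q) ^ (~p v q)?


Identify each variable that appears in the formula.
Variables found: p, q
Count = 2

2


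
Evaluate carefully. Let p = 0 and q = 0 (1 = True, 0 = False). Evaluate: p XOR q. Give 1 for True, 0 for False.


p = 0, q = 0
Operation: p XOR q
Evaluate: 0 XOR 0 = 0

0


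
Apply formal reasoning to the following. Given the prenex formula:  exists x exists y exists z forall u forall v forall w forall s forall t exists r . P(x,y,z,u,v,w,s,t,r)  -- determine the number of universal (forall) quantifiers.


Quantifier prefix: exists x exists y exists z forall u forall v forall w forall s forall t exists r
Mark each quantifier type:
  E E E U U U U U E
Universal count = 5, Existential count = 4
Asked for universal (forall) quantifiers: 5

5


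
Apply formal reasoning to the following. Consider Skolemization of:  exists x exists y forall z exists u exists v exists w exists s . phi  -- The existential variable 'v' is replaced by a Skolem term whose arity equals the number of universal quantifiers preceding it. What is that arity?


Quantifier prefix: exists x exists y forall z exists u exists v exists w exists s
'v' is existentially quantified at position 5.
Universal variables preceding it: z
Skolem function arity = 1

1


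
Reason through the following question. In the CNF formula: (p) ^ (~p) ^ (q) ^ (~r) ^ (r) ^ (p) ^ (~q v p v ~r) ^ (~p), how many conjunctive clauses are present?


A CNF formula is a conjunction of clauses.
Clauses are separated by ^.
Counting the conjuncts: 8 clauses.

8


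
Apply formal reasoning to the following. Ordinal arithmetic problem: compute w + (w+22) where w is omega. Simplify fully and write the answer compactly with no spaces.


Compute w + (w+22).
Ordinal + is associative but NOT commutative; for finite n>0, n + w = w but w + n stays w+n.
w + (w+22) = (w+w) + 22 = w*2+22.
Result = w*2+22

w*2+22


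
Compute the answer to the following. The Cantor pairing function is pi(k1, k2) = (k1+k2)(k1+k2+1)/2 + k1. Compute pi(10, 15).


k1 + k2 = 25
(k1+k2)(k1+k2+1)/2 = 25 * 26 / 2 = 325
pi = 325 + 10 = 335

335


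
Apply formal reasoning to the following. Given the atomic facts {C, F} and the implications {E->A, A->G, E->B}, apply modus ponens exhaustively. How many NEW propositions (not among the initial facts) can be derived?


Initial facts: {C, F}
Apply modus ponens to closure:
  (no implication fires)
Final known: {C, F}
New propositions: {(none)}
Count = 0

0


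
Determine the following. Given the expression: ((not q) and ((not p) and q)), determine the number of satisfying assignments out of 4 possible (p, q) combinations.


Check all 4 assignments:
p=0, q=0: 0
p=0, q=1: 0
p=1, q=0: 0
p=1, q=1: 0
Count of True = 0

0


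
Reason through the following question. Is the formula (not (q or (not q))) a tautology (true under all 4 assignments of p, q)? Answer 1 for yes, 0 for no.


Check all 4 assignments:
p=0, q=0: 0
p=0, q=1: 0
p=1, q=0: 0
p=1, q=1: 0
Satisfying count = 0/4.
Tautology iff count = 4: no.

0


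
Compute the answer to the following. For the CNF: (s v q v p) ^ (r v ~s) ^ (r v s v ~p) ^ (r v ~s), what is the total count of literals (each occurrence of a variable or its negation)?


Counting literals in each clause:
Clause 1: 3 literal(s)
Clause 2: 2 literal(s)
Clause 3: 3 literal(s)
Clause 4: 2 literal(s)
Total = 10

10


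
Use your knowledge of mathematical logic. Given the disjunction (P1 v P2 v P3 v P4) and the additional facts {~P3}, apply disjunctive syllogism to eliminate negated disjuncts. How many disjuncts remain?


Original disjuncts (4): P1, P2, P3, P4
Negated (eliminate): ~P3
Remaining disjuncts: P1, P2, P4
Count = 4 - 1 = 3

3


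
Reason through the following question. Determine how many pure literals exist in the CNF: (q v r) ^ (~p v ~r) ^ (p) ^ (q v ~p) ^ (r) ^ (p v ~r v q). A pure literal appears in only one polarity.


Check each variable for pure literal status:
p: mixed (not pure)
q: pure positive
r: mixed (not pure)
Pure literal count = 1

1


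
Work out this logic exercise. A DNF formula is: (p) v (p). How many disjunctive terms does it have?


A DNF formula is a disjunction of terms (conjunctions).
Terms are separated by v.
Counting the disjuncts: 2 terms.

2


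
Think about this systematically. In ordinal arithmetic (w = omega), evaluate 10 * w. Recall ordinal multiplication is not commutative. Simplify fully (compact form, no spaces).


Compute 10 * w.
Ordinal * is associative and left-distributive over +, but NOT commutative; for finite n>1, n*w = w but w*n stays w*n.
For finite n>0, n * w = sup{n*k : k<w} = w. So 10 * w = w.
Result = w

w


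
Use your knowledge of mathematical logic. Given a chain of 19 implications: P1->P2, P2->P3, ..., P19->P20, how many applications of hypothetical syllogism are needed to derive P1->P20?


With 19 implications in a chain connecting 20 propositions:
P1->P2, P2->P3, ..., P19->P20
Steps needed = (number of implications) - 1 = 19 - 1 = 18

18


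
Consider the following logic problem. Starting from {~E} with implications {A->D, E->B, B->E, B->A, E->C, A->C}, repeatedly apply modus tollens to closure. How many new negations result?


Initial negated facts: {~E}
Apply modus tollens to closure:
  ~E and B->E  =>  ~B
Final negated: {~B, ~E}
New negations: {~B}
Count = 1

1


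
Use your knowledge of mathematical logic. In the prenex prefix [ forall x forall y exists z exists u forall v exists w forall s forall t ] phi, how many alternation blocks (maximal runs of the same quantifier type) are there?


Quantifier-type sequence: A A E E A E A A  (A=forall, E=exists)
Group into maximal same-type runs:
  Ax2 | Ex2 | Ax1 | Ex1 | Ax2
Number of blocks = 5

5


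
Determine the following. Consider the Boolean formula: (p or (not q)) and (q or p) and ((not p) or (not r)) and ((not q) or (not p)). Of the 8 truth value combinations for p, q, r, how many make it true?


Evaluate all 8 assignments for p, q, r:
p=0, q=0, r=0: 0
p=0, q=0, r=1: 0
p=0, q=1, r=0: 0
p=0, q=1, r=1: 0
p=1, q=0, r=0: 1
p=1, q=0, r=1: 0
p=1, q=1, r=0: 0
p=1, q=1, r=1: 0
Satisfying count = 1

1


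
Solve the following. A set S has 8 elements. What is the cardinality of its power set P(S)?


The power set of a set with n elements has 2^n elements.
|P(S)| = 2^8 = 256

256


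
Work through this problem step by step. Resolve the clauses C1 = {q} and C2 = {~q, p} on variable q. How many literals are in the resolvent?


Remove q from C1 and ~q from C2.
C1 remainder: {}
C2 remainder: {p}
Union (resolvent): {p}
Resolvent has 1 literal(s).

1


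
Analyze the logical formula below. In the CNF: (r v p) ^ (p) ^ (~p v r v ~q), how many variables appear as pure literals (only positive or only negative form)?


Check each variable for pure literal status:
p: mixed (not pure)
q: pure negative
r: pure positive
Pure literal count = 2

2


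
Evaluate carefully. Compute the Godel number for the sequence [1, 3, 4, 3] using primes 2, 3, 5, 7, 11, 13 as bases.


Encode each element as an exponent of the corresponding prime:
  2^1 = 2
  3^3 = 27
  5^4 = 625
  7^3 = 343
Product = 2 * 27 * 625 * 343 = 11576250

11576250


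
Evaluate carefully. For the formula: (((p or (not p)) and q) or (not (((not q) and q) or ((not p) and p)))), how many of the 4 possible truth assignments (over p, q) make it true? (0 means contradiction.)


Check all 4 assignments:
p=0, q=0: 1
p=0, q=1: 1
p=1, q=0: 1
p=1, q=1: 1
Count of True = 4

4


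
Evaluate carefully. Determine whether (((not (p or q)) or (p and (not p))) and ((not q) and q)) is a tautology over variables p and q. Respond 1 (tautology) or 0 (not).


Check all 4 assignments:
p=0, q=0: 0
p=0, q=1: 0
p=1, q=0: 0
p=1, q=1: 0
Satisfying count = 0/4.
Tautology iff count = 4: no.

0


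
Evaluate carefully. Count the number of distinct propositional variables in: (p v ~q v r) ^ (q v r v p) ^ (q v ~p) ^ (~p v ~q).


Identify each variable that appears in the formula.
Variables found: p, q, r
Count = 3

3


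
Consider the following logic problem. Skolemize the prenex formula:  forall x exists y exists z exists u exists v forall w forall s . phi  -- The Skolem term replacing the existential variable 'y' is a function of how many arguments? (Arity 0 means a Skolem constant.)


Quantifier prefix: forall x exists y exists z exists u exists v forall w forall s
'y' is existentially quantified at position 2.
Universal variables preceding it: x
Skolem function arity = 1

1


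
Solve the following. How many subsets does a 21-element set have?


The power set of a set with n elements has 2^n elements.
|P(S)| = 2^21 = 2097152

2097152


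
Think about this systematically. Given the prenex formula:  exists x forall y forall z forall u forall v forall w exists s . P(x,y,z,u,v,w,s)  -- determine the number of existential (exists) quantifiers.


Quantifier prefix: exists x forall y forall z forall u forall v forall w exists s
Mark each quantifier type:
  E U U U U U E
Universal count = 5, Existential count = 2
Asked for existential (exists) quantifiers: 2

2


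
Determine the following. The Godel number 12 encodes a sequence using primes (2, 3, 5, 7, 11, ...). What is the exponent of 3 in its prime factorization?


Factorize 12 by dividing by 3 repeatedly.
Division steps: 3 divides 12 exactly 1 time(s).
Exponent of 3 = 1

1


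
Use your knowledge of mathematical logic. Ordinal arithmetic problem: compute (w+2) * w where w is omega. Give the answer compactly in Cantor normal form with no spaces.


Compute (w+2) * w.
Ordinal * is associative and left-distributive over +, but NOT commutative; for finite n>1, n*w = w but w*n stays w*n.
(w+2) * w = sup{(w+2)*k : k<w} = sup{w*k+2} = w^2 (the +2 tail is absorbed in the limit).
Result = w^2

w^2


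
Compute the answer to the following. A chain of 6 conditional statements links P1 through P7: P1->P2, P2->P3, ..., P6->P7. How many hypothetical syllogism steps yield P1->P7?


With 6 implications in a chain connecting 7 propositions:
P1->P2, P2->P3, ..., P6->P7
Steps needed = (number of implications) - 1 = 6 - 1 = 5

5


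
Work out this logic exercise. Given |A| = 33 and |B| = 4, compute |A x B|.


The Cartesian product A x B contains all ordered pairs (a, b).
|A x B| = |A| * |B| = 33 * 4 = 132

132


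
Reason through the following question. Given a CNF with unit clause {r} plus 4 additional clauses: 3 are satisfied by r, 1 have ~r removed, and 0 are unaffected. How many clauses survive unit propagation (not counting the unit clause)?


Satisfied (removed): 3
Shortened (remain): 1
Unchanged (remain): 0
Remaining = 1 + 0 = 1

1


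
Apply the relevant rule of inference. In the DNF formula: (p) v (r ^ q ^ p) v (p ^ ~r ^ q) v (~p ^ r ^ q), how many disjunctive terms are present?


A DNF formula is a disjunction of terms (conjunctions).
Terms are separated by v.
Counting the disjuncts: 4 terms.

4


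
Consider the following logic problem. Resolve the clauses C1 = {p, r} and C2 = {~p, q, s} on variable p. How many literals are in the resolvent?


Remove p from C1 and ~p from C2.
C1 remainder: {r}
C2 remainder: {q, s}
Union (resolvent): {q, r, s}
Resolvent has 3 literal(s).

3


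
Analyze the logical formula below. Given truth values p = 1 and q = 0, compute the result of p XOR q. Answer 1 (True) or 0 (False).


p = 1, q = 0
Operation: p XOR q
Evaluate: 1 XOR 0 = 1

1


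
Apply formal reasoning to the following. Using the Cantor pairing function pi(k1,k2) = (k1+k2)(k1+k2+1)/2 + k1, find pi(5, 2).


k1 + k2 = 7
(k1+k2)(k1+k2+1)/2 = 7 * 8 / 2 = 28
pi = 28 + 5 = 33

33


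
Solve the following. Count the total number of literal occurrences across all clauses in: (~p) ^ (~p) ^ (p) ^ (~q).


Counting literals in each clause:
Clause 1: 1 literal(s)
Clause 2: 1 literal(s)
Clause 3: 1 literal(s)
Clause 4: 1 literal(s)
Total = 4

4


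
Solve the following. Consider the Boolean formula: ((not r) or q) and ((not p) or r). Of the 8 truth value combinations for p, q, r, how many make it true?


Evaluate all 8 assignments for p, q, r:
p=0, q=0, r=0: 1
p=0, q=0, r=1: 0
p=0, q=1, r=0: 1
p=0, q=1, r=1: 1
p=1, q=0, r=0: 0
p=1, q=0, r=1: 0
p=1, q=1, r=0: 0
p=1, q=1, r=1: 1
Satisfying count = 4

4


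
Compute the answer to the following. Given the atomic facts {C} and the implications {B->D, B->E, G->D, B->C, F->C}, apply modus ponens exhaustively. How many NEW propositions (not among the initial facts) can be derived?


Initial facts: {C}
Apply modus ponens to closure:
  (no implication fires)
Final known: {C}
New propositions: {(none)}
Count = 0

0


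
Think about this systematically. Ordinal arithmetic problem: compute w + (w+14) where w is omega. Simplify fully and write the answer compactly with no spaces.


Compute w + (w+14).
Ordinal + is associative but NOT commutative; for finite n>0, n + w = w but w + n stays w+n.
w + (w+14) = (w+w) + 14 = w*2+14.
Result = w*2+14

w*2+14


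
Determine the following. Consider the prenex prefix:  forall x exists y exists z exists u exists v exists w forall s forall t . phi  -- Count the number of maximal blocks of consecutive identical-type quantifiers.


Quantifier-type sequence: A E E E E E A A  (A=forall, E=exists)
Group into maximal same-type runs:
  Ax1 | Ex5 | Ax2
Number of blocks = 3

3


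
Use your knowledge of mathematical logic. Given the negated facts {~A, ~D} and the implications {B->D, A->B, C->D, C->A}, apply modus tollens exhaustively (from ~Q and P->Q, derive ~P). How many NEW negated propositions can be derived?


Initial negated facts: {~A, ~D}
Apply modus tollens to closure:
  ~D and B->D  =>  ~B
  ~D and C->D  =>  ~C
Final negated: {~A, ~B, ~C, ~D}
New negations: {~B, ~C}
Count = 2

2


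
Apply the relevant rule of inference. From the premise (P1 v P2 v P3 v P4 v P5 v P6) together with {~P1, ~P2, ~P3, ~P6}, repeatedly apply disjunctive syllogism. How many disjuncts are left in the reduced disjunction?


Original disjuncts (6): P1, P2, P3, P4, P5, P6
Negated (eliminate): ~P1, ~P2, ~P3, ~P6
Remaining disjuncts: P4, P5
Count = 6 - 4 = 2

2


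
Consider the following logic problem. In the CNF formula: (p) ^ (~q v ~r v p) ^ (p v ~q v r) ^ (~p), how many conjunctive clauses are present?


A CNF formula is a conjunction of clauses.
Clauses are separated by ^.
Counting the conjuncts: 4 clauses.

4


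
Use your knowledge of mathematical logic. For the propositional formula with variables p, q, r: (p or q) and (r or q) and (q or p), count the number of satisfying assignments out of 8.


Evaluate all 8 assignments for p, q, r:
p=0, q=0, r=0: 0
p=0, q=0, r=1: 0
p=0, q=1, r=0: 1
p=0, q=1, r=1: 1
p=1, q=0, r=0: 0
p=1, q=0, r=1: 1
p=1, q=1, r=0: 1
p=1, q=1, r=1: 1
Satisfying count = 5

5


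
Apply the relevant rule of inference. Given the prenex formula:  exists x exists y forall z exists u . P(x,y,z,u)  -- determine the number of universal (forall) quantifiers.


Quantifier prefix: exists x exists y forall z exists u
Mark each quantifier type:
  E E U E
Universal count = 1, Existential count = 3
Asked for universal (forall) quantifiers: 1

1


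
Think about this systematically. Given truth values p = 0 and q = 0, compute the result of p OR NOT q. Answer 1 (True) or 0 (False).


p = 0, q = 0
Operation: p OR NOT q
Evaluate: 0 OR NOT 0 = 1

1


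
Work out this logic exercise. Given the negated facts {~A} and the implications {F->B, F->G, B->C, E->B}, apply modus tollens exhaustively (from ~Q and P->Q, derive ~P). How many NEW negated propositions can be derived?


Initial negated facts: {~A}
Apply modus tollens to closure:
  (no implication fires)
Final negated: {~A}
New negations: {(none)}
Count = 0

0


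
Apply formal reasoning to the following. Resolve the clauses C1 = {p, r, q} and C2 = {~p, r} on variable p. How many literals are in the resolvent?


Remove p from C1 and ~p from C2.
C1 remainder: {r, q}
C2 remainder: {r}
Union (resolvent): {q, r}
Resolvent has 2 literal(s).

2


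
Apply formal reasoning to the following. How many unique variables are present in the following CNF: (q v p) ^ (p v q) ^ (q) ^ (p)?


Identify each variable that appears in the formula.
Variables found: p, q
Count = 2

2


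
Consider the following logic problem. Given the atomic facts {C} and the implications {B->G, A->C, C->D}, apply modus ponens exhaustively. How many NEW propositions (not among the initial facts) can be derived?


Initial facts: {C}
Apply modus ponens to closure:
  C and C->D  =>  D
Final known: {C, D}
New propositions: {D}
Count = 1

1


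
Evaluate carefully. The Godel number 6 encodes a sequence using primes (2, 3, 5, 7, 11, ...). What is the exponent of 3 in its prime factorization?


Factorize 6 by dividing by 3 repeatedly.
Division steps: 3 divides 6 exactly 1 time(s).
Exponent of 3 = 1

1


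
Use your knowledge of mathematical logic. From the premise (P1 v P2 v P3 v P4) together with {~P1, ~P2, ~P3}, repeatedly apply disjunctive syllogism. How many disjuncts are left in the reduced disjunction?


Original disjuncts (4): P1, P2, P3, P4
Negated (eliminate): ~P1, ~P2, ~P3
Remaining disjuncts: P4
Count = 4 - 3 = 1

1


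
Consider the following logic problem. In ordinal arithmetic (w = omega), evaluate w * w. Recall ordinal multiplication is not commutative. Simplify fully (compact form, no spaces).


Compute w * w.
Ordinal * is associative and left-distributive over +, but NOT commutative; for finite n>1, n*w = w but w*n stays w*n.
w * w = w^2 by definition.
Result = w^2

w^2


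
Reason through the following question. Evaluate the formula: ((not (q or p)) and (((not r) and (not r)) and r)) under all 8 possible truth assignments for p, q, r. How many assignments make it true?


Check all 8 assignments:
p=0, q=0, r=0: 0
p=0, q=0, r=1: 0
p=0, q=1, r=0: 0
p=0, q=1, r=1: 0
p=1, q=0, r=0: 0
p=1, q=0, r=1: 0
p=1, q=1, r=0: 0
p=1, q=1, r=1: 0
Count of True = 0

0


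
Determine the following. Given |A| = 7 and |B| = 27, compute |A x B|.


The Cartesian product A x B contains all ordered pairs (a, b).
|A x B| = |A| * |B| = 7 * 27 = 189

189


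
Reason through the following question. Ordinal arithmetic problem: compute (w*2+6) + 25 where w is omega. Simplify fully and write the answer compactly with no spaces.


Compute (w*2+6) + 25.
Ordinal + is associative but NOT commutative; for finite n>0, n + w = w but w + n stays w+n.
By associativity: (w*2+6) + 25 = w*2 + (6+25) = w*2+31.
Result = w*2+31

w*2+31


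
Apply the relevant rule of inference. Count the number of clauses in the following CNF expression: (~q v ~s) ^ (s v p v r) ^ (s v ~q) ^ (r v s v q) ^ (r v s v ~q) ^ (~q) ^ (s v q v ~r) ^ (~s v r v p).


A CNF formula is a conjunction of clauses.
Clauses are separated by ^.
Counting the conjuncts: 8 clauses.

8


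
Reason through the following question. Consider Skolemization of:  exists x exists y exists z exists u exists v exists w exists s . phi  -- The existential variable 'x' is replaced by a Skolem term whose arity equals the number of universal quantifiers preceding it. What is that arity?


Quantifier prefix: exists x exists y exists z exists u exists v exists w exists s
'x' is existentially quantified at position 1.
No universal quantifiers precede it.
Skolem function arity = 0 (a Skolem constant)

0


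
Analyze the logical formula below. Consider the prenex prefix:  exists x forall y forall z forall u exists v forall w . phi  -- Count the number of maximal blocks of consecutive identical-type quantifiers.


Quantifier-type sequence: E A A A E A  (A=forall, E=exists)
Group into maximal same-type runs:
  Ex1 | Ax3 | Ex1 | Ax1
Number of blocks = 4

4


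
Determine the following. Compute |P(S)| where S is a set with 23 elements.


The power set of a set with n elements has 2^n elements.
|P(S)| = 2^23 = 8388608

8388608


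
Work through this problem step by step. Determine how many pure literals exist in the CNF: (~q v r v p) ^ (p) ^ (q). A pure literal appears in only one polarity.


Check each variable for pure literal status:
p: pure positive
q: mixed (not pure)
r: pure positive
Pure literal count = 2

2


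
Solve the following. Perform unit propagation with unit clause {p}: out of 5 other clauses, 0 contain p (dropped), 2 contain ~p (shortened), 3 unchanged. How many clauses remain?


Satisfied (removed): 0
Shortened (remain): 2
Unchanged (remain): 3
Remaining = 2 + 3 = 5

5


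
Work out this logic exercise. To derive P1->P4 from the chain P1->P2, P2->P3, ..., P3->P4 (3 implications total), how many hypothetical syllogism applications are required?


With 3 implications in a chain connecting 4 propositions:
P1->P2, P2->P3, ..., P3->P4
Steps needed = (number of implications) - 1 = 3 - 1 = 2

2


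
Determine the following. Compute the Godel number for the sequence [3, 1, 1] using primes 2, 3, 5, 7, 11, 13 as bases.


Encode each element as an exponent of the corresponding prime:
  2^3 = 8
  3^1 = 3
  5^1 = 5
Product = 8 * 3 * 5 = 120

120


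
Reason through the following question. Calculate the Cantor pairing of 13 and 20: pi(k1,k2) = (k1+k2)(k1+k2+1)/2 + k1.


k1 + k2 = 33
(k1+k2)(k1+k2+1)/2 = 33 * 34 / 2 = 561
pi = 561 + 13 = 574

574


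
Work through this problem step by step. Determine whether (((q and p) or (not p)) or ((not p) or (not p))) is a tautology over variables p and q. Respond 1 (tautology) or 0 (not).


Check all 4 assignments:
p=0, q=0: 1
p=0, q=1: 1
p=1, q=0: 0
p=1, q=1: 1
Satisfying count = 3/4.
Tautology iff count = 4: no.

0


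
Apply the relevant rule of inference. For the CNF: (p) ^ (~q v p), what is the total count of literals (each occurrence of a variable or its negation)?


Counting literals in each clause:
Clause 1: 1 literal(s)
Clause 2: 2 literal(s)
Total = 3

3


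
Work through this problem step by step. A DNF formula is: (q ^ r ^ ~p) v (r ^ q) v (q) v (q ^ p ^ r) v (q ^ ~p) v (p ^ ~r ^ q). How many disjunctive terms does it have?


A DNF formula is a disjunction of terms (conjunctions).
Terms are separated by v.
Counting the disjuncts: 6 terms.

6


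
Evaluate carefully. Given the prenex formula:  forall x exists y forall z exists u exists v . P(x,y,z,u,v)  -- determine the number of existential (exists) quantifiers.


Quantifier prefix: forall x exists y forall z exists u exists v
Mark each quantifier type:
  U E U E E
Universal count = 2, Existential count = 3
Asked for existential (exists) quantifiers: 3

3


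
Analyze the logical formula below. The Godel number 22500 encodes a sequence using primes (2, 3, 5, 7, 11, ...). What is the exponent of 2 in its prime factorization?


Factorize 22500 by dividing by 2 repeatedly.
Division steps: 2 divides 22500 exactly 2 time(s).
Exponent of 2 = 2

2


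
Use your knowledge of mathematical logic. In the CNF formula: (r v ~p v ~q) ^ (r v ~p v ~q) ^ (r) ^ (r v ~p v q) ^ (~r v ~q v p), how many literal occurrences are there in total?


Counting literals in each clause:
Clause 1: 3 literal(s)
Clause 2: 3 literal(s)
Clause 3: 1 literal(s)
Clause 4: 3 literal(s)
Clause 5: 3 literal(s)
Total = 13

13


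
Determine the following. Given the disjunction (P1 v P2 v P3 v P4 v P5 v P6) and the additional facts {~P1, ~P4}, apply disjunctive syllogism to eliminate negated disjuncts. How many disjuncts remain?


Original disjuncts (6): P1, P2, P3, P4, P5, P6
Negated (eliminate): ~P1, ~P4
Remaining disjuncts: P2, P3, P5, P6
Count = 6 - 2 = 4

4


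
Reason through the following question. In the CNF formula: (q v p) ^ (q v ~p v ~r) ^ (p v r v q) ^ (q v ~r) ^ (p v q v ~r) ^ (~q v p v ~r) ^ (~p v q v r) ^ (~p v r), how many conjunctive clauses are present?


A CNF formula is a conjunction of clauses.
Clauses are separated by ^.
Counting the conjuncts: 8 clauses.

8


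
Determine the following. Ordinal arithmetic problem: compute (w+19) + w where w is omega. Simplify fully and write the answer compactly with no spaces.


Compute (w+19) + w.
Ordinal + is associative but NOT commutative; for finite n>0, n + w = w but w + n stays w+n.
(w+19) + w = w + (19+w) = w + w = w*2 (the finite tail 19 is absorbed by the right w).
Result = w*2

w*2


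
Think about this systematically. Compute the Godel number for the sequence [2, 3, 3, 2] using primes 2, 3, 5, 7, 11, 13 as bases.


Encode each element as an exponent of the corresponding prime:
  2^2 = 4
  3^3 = 27
  5^3 = 125
  7^2 = 49
Product = 4 * 27 * 125 * 49 = 661500

661500


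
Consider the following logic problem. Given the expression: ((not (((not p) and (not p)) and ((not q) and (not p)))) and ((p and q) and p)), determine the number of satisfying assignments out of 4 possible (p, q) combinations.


Check all 4 assignments:
p=0, q=0: 0
p=0, q=1: 0
p=1, q=0: 0
p=1, q=1: 1
Count of True = 1

1


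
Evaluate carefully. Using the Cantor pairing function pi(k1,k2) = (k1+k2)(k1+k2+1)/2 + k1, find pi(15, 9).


k1 + k2 = 24
(k1+k2)(k1+k2+1)/2 = 24 * 25 / 2 = 300
pi = 300 + 15 = 315

315


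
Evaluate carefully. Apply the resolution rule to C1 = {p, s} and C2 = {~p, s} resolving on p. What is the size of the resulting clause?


Remove p from C1 and ~p from C2.
C1 remainder: {s}
C2 remainder: {s}
Union (resolvent): {s}
Resolvent has 1 literal(s).

1


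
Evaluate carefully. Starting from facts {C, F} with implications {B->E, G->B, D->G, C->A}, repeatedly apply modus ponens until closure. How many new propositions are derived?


Initial facts: {C, F}
Apply modus ponens to closure:
  C and C->A  =>  A
Final known: {A, C, F}
New propositions: {A}
Count = 1

1


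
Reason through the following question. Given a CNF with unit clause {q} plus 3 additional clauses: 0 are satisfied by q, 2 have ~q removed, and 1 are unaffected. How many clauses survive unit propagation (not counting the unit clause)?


Satisfied (removed): 0
Shortened (remain): 2
Unchanged (remain): 1
Remaining = 2 + 1 = 3

3


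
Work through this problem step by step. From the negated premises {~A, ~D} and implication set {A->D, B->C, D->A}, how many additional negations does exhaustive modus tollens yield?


Initial negated facts: {~A, ~D}
Apply modus tollens to closure:
  (no implication fires)
Final negated: {~A, ~D}
New negations: {(none)}
Count = 0

0


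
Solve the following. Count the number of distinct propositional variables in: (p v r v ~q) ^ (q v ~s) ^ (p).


Identify each variable that appears in the formula.
Variables found: p, q, r, s
Count = 4

4


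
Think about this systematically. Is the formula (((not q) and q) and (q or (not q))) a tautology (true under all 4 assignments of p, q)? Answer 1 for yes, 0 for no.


Check all 4 assignments:
p=0, q=0: 0
p=0, q=1: 0
p=1, q=0: 0
p=1, q=1: 0
Satisfying count = 0/4.
Tautology iff count = 4: no.

0


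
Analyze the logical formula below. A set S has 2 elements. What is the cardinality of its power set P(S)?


The power set of a set with n elements has 2^n elements.
|P(S)| = 2^2 = 4

4


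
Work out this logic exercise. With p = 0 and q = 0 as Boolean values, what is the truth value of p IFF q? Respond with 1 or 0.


p = 0, q = 0
Operation: p IFF q
Evaluate: 0 IFF 0 = 1

1


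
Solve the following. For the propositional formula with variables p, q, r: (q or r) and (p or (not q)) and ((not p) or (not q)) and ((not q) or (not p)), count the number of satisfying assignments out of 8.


Evaluate all 8 assignments for p, q, r:
p=0, q=0, r=0: 0
p=0, q=0, r=1: 1
p=0, q=1, r=0: 0
p=0, q=1, r=1: 0
p=1, q=0, r=0: 0
p=1, q=0, r=1: 1
p=1, q=1, r=0: 0
p=1, q=1, r=1: 0
Satisfying count = 2

2


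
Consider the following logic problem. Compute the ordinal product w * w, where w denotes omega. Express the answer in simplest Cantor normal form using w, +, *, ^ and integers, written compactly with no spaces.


Compute w * w.
Ordinal * is associative and left-distributive over +, but NOT commutative; for finite n>1, n*w = w but w*n stays w*n.
w * w = w^2 by definition.
Result = w^2

w^2


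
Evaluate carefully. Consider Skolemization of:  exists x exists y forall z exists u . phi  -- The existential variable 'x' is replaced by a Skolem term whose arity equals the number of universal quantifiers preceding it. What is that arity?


Quantifier prefix: exists x exists y forall z exists u
'x' is existentially quantified at position 1.
No universal quantifiers precede it.
Skolem function arity = 0 (a Skolem constant)

0


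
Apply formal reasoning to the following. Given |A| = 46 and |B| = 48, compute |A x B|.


The Cartesian product A x B contains all ordered pairs (a, b).
|A x B| = |A| * |B| = 46 * 48 = 2208

2208


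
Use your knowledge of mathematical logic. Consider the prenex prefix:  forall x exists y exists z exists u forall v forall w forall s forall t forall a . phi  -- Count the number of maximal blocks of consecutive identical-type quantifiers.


Quantifier-type sequence: A E E E A A A A A  (A=forall, E=exists)
Group into maximal same-type runs:
  Ax1 | Ex3 | Ax5
Number of blocks = 3

3


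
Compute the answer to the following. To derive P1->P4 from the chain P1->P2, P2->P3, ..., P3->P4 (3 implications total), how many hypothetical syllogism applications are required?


With 3 implications in a chain connecting 4 propositions:
P1->P2, P2->P3, ..., P3->P4
Steps needed = (number of implications) - 1 = 3 - 1 = 2

2


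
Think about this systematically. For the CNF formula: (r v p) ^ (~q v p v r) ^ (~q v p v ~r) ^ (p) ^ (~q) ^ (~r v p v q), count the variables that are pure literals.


Check each variable for pure literal status:
p: pure positive
q: mixed (not pure)
r: mixed (not pure)
Pure literal count = 1

1


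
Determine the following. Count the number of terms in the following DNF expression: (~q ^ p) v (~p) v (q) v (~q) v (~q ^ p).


A DNF formula is a disjunction of terms (conjunctions).
Terms are separated by v.
Counting the disjuncts: 5 terms.

5


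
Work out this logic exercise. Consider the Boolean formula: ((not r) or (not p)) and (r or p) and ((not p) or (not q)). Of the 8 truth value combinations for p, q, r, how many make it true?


Evaluate all 8 assignments for p, q, r:
p=0, q=0, r=0: 0
p=0, q=0, r=1: 1
p=0, q=1, r=0: 0
p=0, q=1, r=1: 1
p=1, q=0, r=0: 1
p=1, q=0, r=1: 0
p=1, q=1, r=0: 0
p=1, q=1, r=1: 0
Satisfying count = 3

3


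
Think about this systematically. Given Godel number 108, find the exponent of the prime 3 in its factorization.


Factorize 108 by dividing by 3 repeatedly.
Division steps: 3 divides 108 exactly 3 time(s).
Exponent of 3 = 3

3


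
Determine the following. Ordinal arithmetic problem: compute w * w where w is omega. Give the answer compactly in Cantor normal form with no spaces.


Compute w * w.
Ordinal * is associative and left-distributive over +, but NOT commutative; for finite n>1, n*w = w but w*n stays w*n.
w * w = w^2 by definition.
Result = w^2

w^2


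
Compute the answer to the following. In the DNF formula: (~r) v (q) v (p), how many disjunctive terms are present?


A DNF formula is a disjunction of terms (conjunctions).
Terms are separated by v.
Counting the disjuncts: 3 terms.

3


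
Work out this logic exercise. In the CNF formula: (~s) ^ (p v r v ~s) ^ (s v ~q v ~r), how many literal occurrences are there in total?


Counting literals in each clause:
Clause 1: 1 literal(s)
Clause 2: 3 literal(s)
Clause 3: 3 literal(s)
Total = 7

7


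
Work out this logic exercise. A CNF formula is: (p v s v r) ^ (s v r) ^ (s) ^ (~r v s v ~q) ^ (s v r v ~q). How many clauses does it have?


A CNF formula is a conjunction of clauses.
Clauses are separated by ^.
Counting the conjuncts: 5 clauses.

5


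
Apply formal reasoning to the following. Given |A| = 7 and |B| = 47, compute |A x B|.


The Cartesian product A x B contains all ordered pairs (a, b).
|A x B| = |A| * |B| = 7 * 47 = 329

329


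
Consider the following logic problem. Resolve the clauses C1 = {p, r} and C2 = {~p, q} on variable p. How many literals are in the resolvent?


Remove p from C1 and ~p from C2.
C1 remainder: {r}
C2 remainder: {q}
Union (resolvent): {q, r}
Resolvent has 2 literal(s).

2


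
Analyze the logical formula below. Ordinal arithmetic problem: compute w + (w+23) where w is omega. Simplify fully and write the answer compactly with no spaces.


Compute w + (w+23).
Ordinal + is associative but NOT commutative; for finite n>0, n + w = w but w + n stays w+n.
w + (w+23) = (w+w) + 23 = w*2+23.
Result = w*2+23

w*2+23


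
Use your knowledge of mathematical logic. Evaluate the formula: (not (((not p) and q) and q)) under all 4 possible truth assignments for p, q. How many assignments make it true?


Check all 4 assignments:
p=0, q=0: 1
p=0, q=1: 0
p=1, q=0: 1
p=1, q=1: 1
Count of True = 3

3


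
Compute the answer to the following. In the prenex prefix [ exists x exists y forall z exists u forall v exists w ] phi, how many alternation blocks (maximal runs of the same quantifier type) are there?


Quantifier-type sequence: E E A E A E  (A=forall, E=exists)
Group into maximal same-type runs:
  Ex2 | Ax1 | Ex1 | Ax1 | Ex1
Number of blocks = 5

5


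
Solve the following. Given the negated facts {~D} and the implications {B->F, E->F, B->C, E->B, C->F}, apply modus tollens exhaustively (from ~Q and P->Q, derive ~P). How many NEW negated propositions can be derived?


Initial negated facts: {~D}
Apply modus tollens to closure:
  (no implication fires)
Final negated: {~D}
New negations: {(none)}
Count = 0

0


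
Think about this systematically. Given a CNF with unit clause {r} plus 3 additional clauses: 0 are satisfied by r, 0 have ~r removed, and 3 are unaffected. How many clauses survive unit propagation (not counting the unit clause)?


Satisfied (removed): 0
Shortened (remain): 0
Unchanged (remain): 3
Remaining = 0 + 3 = 3

3


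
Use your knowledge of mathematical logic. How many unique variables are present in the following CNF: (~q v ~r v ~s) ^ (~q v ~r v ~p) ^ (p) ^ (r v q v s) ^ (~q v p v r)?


Identify each variable that appears in the formula.
Variables found: p, q, r, s
Count = 4

4


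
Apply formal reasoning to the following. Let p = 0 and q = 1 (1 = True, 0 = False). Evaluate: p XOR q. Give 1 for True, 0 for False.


p = 0, q = 1
Operation: p XOR q
Evaluate: 0 XOR 1 = 1

1


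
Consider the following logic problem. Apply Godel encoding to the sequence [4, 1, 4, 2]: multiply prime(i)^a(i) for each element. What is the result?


Encode each element as an exponent of the corresponding prime:
  2^4 = 16
  3^1 = 3
  5^4 = 625
  7^2 = 49
Product = 16 * 3 * 625 * 49 = 1470000

1470000


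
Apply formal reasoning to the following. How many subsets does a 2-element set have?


The power set of a set with n elements has 2^n elements.
|P(S)| = 2^2 = 4

4


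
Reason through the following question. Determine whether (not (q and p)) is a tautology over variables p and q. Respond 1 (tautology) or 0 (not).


Check all 4 assignments:
p=0, q=0: 1
p=0, q=1: 1
p=1, q=0: 1
p=1, q=1: 0
Satisfying count = 3/4.
Tautology iff count = 4: no.

0


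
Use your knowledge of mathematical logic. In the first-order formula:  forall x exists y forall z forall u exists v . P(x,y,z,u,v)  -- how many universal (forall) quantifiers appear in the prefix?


Quantifier prefix: forall x exists y forall z forall u exists v
Mark each quantifier type:
  U E U U E
Universal count = 3, Existential count = 2
Asked for universal (forall) quantifiers: 3

3


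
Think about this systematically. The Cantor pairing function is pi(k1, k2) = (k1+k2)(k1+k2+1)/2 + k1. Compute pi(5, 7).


k1 + k2 = 12
(k1+k2)(k1+k2+1)/2 = 12 * 13 / 2 = 78
pi = 78 + 5 = 83

83


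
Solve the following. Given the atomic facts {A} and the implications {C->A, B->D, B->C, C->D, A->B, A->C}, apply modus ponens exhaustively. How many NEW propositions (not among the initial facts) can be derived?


Initial facts: {A}
Apply modus ponens to closure:
  A and A->B  =>  B
  A and A->C  =>  C
  B and B->D  =>  D
Final known: {A, B, C, D}
New propositions: {B, C, D}
Count = 3

3


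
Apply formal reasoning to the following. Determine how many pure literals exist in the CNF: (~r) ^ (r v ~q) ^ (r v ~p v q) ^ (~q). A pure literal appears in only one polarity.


Check each variable for pure literal status:
p: pure negative
q: mixed (not pure)
r: mixed (not pure)
Pure literal count = 1

1


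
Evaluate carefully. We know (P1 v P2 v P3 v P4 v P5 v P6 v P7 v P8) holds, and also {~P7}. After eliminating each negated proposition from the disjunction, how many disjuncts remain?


Original disjuncts (8): P1, P2, P3, P4, P5, P6, P7, P8
Negated (eliminate): ~P7
Remaining disjuncts: P1, P2, P3, P4, P5, P6, P8
Count = 8 - 1 = 7

7


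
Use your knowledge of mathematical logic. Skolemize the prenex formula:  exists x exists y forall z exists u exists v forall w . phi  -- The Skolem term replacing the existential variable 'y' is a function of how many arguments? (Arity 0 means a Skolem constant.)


Quantifier prefix: exists x exists y forall z exists u exists v forall w
'y' is existentially quantified at position 2.
No universal quantifiers precede it.
Skolem function arity = 0 (a Skolem constant)

0


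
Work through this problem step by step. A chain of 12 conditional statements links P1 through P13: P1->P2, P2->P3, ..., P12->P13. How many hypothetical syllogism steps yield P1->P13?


With 12 implications in a chain connecting 13 propositions:
P1->P2, P2->P3, ..., P12->P13
Steps needed = (number of implications) - 1 = 12 - 1 = 11

11


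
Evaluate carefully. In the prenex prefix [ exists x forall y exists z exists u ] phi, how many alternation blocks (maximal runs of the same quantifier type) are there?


Quantifier-type sequence: E A E E  (A=forall, E=exists)
Group into maximal same-type runs:
  Ex1 | Ax1 | Ex2
Number of blocks = 3

3


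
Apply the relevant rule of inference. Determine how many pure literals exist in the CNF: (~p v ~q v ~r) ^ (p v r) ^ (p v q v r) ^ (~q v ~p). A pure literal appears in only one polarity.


Check each variable for pure literal status:
p: mixed (not pure)
q: mixed (not pure)
r: mixed (not pure)
Pure literal count = 0

0


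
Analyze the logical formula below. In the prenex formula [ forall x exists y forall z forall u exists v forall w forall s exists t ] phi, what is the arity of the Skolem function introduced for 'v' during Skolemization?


Quantifier prefix: forall x exists y forall z forall u exists v forall w forall s exists t
'v' is existentially quantified at position 5.
Universal variables preceding it: x, z, u
Skolem function arity = 3

3
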